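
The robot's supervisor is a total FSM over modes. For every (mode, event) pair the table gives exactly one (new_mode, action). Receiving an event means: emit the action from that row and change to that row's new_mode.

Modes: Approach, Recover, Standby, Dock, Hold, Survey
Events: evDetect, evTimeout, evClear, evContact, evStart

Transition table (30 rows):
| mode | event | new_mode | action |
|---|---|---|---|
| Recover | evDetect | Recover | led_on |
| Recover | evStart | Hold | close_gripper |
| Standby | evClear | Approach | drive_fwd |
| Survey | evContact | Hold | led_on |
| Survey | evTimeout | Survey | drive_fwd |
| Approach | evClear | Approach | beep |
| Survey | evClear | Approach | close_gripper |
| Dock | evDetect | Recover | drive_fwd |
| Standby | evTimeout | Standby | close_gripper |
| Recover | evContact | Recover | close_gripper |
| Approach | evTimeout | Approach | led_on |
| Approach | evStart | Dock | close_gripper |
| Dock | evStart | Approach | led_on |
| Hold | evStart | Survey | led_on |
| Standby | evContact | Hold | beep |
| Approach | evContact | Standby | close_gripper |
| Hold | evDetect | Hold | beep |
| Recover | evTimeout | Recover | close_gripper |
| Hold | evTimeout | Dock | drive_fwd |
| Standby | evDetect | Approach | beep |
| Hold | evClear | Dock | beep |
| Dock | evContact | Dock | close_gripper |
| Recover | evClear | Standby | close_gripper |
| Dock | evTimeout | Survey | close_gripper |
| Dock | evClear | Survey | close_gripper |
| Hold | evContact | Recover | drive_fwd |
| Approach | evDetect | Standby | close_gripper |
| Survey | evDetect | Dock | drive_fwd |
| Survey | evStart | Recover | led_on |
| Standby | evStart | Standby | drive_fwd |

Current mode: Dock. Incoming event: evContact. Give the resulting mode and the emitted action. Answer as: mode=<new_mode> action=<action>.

mode=Dock action=close_gripper

current mode = Dock; filter table to that mode:
  (Dock, evDetect) → (Recover, drive_fwd)
  (Dock, evStart) → (Approach, led_on)
  (Dock, evContact) → (Dock, close_gripper)  ← event matches
  (Dock, evTimeout) → (Survey, close_gripper)
  (Dock, evClear) → (Survey, close_gripper)
event = evContact selects (Dock, close_gripper)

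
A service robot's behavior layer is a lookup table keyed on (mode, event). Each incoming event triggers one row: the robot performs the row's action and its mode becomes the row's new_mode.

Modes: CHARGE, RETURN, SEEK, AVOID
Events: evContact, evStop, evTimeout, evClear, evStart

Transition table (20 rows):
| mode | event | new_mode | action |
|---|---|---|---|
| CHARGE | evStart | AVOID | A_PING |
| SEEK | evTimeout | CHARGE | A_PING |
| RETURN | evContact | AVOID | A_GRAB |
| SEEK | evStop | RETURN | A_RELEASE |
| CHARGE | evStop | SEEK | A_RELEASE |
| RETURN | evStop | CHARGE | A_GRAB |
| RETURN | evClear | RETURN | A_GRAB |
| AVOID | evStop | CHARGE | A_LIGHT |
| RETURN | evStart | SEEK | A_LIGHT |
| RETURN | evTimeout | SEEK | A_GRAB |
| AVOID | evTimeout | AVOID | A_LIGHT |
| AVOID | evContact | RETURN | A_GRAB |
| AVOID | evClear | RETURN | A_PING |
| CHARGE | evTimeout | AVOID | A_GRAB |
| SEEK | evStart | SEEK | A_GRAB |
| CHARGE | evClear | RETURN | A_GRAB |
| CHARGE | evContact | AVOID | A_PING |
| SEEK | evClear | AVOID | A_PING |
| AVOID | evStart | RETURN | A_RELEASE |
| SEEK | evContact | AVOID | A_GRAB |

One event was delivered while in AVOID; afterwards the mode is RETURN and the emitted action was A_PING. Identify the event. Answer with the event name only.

try evContact: (AVOID, evContact) → (RETURN, A_GRAB)
try evStop: (AVOID, evStop) → (CHARGE, A_LIGHT)
try evTimeout: (AVOID, evTimeout) → (AVOID, A_LIGHT)
try evClear: (AVOID, evClear) → (RETURN, A_PING)  ← matches
try evStart: (AVOID, evStart) → (RETURN, A_RELEASE)

evClear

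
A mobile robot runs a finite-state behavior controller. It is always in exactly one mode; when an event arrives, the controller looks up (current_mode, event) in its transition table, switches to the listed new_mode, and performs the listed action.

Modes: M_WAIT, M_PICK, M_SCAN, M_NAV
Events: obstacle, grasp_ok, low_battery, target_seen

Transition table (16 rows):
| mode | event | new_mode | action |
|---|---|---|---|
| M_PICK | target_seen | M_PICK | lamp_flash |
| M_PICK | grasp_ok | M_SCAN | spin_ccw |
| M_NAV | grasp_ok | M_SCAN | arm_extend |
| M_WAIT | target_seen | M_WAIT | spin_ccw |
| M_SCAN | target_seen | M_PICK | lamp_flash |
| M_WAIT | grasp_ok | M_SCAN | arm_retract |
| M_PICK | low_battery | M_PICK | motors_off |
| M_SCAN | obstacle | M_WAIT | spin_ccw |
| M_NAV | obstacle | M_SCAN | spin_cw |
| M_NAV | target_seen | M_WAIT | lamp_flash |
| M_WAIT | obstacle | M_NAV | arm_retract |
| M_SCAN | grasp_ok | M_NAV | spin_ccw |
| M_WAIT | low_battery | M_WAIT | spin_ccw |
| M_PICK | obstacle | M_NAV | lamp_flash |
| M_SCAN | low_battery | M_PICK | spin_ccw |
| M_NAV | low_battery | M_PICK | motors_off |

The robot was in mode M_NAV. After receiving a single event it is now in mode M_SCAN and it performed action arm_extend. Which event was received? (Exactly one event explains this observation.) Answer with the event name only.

try obstacle: (M_NAV, obstacle) → (M_SCAN, spin_cw)
try grasp_ok: (M_NAV, grasp_ok) → (M_SCAN, arm_extend)  ← matches
try low_battery: (M_NAV, low_battery) → (M_PICK, motors_off)
try target_seen: (M_NAV, target_seen) → (M_WAIT, lamp_flash)

grasp_ok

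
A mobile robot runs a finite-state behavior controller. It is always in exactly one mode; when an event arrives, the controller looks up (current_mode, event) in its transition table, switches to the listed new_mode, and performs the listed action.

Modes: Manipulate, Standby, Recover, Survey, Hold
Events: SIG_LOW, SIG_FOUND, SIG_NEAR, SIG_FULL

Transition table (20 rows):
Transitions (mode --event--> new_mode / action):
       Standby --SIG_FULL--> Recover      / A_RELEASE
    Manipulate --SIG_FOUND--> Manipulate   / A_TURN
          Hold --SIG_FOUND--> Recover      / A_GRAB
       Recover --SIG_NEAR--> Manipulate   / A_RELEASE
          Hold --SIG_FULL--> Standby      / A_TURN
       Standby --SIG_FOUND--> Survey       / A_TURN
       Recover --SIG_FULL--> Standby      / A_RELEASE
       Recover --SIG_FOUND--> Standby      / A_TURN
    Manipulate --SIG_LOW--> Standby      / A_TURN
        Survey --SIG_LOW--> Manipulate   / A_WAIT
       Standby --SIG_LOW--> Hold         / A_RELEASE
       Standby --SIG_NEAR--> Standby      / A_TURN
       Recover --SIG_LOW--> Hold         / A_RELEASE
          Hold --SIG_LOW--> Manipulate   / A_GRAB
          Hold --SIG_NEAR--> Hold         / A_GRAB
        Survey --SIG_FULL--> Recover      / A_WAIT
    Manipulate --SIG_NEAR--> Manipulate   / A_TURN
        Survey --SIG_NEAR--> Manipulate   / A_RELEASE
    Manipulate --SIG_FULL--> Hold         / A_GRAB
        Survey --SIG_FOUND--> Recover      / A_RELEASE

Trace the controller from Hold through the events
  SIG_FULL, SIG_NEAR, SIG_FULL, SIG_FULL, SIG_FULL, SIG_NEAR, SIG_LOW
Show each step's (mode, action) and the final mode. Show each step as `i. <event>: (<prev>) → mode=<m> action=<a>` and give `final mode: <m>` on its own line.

final mode: Standby

1. SIG_FULL: (Hold) → mode=Standby action=A_TURN
2. SIG_NEAR: (Standby) → mode=Standby action=A_TURN
3. SIG_FULL: (Standby) → mode=Recover action=A_RELEASE
4. SIG_FULL: (Recover) → mode=Standby action=A_RELEASE
5. SIG_FULL: (Standby) → mode=Recover action=A_RELEASE
6. SIG_NEAR: (Recover) → mode=Manipulate action=A_RELEASE
7. SIG_LOW: (Manipulate) → mode=Standby action=A_TURN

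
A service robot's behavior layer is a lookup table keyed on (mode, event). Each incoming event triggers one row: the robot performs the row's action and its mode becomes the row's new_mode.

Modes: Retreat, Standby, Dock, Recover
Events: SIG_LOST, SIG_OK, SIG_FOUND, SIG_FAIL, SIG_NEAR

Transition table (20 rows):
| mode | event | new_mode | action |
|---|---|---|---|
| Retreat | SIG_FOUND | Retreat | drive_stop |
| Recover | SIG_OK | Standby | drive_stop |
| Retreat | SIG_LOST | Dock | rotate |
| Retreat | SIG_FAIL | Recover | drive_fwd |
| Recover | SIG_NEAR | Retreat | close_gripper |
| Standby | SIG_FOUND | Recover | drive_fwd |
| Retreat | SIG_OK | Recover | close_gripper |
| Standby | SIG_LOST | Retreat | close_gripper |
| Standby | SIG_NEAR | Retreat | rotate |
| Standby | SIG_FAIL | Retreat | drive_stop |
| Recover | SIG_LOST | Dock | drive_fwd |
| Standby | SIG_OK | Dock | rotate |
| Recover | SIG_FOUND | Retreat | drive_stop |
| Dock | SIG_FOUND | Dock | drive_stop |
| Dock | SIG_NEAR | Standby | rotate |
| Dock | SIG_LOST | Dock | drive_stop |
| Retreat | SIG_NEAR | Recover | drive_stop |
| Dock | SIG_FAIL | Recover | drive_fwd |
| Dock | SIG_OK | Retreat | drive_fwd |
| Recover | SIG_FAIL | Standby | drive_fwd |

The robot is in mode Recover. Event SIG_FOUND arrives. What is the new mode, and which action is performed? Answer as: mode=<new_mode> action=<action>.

mode=Retreat action=drive_stop

current mode = Recover; filter table to that mode:
  (Recover, SIG_OK) → (Standby, drive_stop)
  (Recover, SIG_NEAR) → (Retreat, close_gripper)
  (Recover, SIG_LOST) → (Dock, drive_fwd)
  (Recover, SIG_FOUND) → (Retreat, drive_stop)  ← event matches
  (Recover, SIG_FAIL) → (Standby, drive_fwd)
event = SIG_FOUND selects (Retreat, drive_stop)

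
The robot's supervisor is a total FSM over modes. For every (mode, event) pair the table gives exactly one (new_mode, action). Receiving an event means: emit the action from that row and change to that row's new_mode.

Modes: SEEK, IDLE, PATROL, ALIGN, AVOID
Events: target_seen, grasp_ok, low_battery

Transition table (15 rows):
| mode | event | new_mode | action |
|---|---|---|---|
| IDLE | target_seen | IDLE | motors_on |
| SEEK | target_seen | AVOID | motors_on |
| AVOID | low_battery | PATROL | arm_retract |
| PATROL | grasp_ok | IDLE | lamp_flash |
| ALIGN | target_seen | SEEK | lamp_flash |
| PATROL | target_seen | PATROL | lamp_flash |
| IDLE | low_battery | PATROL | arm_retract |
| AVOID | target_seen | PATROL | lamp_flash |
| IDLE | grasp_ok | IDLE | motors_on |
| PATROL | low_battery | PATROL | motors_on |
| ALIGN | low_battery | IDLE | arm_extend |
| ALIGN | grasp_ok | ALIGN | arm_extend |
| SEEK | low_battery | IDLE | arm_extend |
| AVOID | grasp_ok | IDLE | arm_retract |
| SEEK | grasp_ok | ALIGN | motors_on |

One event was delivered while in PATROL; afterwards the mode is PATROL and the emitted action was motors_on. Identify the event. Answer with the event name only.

low_battery

try target_seen: (PATROL, target_seen) → (PATROL, lamp_flash)
try grasp_ok: (PATROL, grasp_ok) → (IDLE, lamp_flash)
try low_battery: (PATROL, low_battery) → (PATROL, motors_on)  ← matches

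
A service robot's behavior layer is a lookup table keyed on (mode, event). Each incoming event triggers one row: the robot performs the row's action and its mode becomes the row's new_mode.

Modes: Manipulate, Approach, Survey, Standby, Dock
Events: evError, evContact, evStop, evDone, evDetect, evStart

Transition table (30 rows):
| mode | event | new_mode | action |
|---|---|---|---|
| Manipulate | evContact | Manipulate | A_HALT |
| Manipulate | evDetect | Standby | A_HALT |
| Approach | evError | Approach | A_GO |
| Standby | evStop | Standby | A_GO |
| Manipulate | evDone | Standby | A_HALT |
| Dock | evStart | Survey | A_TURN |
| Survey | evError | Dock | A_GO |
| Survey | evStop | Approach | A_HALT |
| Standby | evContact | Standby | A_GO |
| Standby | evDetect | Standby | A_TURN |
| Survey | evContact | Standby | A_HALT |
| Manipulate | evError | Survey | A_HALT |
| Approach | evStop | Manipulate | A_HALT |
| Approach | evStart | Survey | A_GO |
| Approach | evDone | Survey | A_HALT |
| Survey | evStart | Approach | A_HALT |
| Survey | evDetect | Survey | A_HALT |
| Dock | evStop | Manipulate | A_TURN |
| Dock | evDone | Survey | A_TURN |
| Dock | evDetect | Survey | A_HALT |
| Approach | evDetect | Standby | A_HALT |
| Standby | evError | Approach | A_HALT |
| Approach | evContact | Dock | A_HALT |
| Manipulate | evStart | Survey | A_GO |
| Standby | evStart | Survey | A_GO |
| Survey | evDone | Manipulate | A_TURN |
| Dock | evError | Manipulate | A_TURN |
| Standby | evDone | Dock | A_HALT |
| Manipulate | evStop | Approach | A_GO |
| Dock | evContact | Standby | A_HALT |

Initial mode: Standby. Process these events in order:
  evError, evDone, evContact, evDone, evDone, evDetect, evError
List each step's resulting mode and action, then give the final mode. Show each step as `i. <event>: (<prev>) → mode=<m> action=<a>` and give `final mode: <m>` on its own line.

1. evError: (Standby) → mode=Approach action=A_HALT
2. evDone: (Approach) → mode=Survey action=A_HALT
3. evContact: (Survey) → mode=Standby action=A_HALT
4. evDone: (Standby) → mode=Dock action=A_HALT
5. evDone: (Dock) → mode=Survey action=A_TURN
6. evDetect: (Survey) → mode=Survey action=A_HALT
7. evError: (Survey) → mode=Dock action=A_GO

final mode: Dock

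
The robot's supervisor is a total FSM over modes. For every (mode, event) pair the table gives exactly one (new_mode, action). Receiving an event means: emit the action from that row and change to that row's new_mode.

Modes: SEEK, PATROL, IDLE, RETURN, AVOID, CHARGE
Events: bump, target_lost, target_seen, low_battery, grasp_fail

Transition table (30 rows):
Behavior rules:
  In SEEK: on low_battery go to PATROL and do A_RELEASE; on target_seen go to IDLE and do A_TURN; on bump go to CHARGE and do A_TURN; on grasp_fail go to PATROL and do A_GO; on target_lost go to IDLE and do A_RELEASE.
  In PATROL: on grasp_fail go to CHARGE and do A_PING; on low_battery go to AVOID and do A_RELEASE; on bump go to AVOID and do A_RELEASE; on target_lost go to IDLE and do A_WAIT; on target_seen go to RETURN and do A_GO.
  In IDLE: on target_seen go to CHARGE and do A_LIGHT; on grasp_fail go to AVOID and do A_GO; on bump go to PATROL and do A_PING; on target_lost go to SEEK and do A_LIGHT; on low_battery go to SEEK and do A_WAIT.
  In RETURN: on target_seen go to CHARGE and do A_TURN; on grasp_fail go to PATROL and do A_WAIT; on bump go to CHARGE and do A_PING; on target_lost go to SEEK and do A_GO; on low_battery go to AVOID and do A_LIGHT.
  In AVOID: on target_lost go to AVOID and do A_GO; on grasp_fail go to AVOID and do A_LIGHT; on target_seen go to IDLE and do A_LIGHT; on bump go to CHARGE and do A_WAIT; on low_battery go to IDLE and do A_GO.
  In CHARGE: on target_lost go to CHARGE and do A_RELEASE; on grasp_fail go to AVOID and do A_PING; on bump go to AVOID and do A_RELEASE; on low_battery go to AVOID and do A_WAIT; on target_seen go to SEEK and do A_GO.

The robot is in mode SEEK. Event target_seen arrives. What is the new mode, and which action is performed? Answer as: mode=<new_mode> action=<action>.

current mode = SEEK; filter table to that mode:
  (SEEK, low_battery) → (PATROL, A_RELEASE)
  (SEEK, target_seen) → (IDLE, A_TURN)  ← event matches
  (SEEK, bump) → (CHARGE, A_TURN)
  (SEEK, grasp_fail) → (PATROL, A_GO)
  (SEEK, target_lost) → (IDLE, A_RELEASE)
event = target_seen selects (IDLE, A_TURN)

mode=IDLE action=A_TURN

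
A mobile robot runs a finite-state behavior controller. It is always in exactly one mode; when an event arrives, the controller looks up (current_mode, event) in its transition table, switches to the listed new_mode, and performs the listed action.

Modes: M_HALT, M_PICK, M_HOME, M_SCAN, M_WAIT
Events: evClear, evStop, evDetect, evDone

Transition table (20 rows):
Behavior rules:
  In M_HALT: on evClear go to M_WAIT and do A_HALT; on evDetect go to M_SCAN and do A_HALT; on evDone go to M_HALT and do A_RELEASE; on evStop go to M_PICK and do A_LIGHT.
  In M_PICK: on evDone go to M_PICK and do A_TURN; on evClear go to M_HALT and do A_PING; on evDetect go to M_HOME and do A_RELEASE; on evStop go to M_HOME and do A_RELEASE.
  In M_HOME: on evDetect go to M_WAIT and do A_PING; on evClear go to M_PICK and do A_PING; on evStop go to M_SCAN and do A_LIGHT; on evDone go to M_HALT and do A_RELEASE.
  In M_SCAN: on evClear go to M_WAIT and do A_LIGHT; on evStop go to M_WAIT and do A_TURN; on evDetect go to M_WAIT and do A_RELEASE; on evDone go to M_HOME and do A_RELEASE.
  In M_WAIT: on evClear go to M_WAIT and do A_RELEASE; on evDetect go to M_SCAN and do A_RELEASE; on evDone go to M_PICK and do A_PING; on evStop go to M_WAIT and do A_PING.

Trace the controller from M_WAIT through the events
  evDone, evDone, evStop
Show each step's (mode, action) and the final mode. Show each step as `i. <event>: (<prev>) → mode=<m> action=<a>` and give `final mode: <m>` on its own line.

final mode: M_HOME

1. evDone: (M_WAIT) → mode=M_PICK action=A_PING
2. evDone: (M_PICK) → mode=M_PICK action=A_TURN
3. evStop: (M_PICK) → mode=M_HOME action=A_RELEASE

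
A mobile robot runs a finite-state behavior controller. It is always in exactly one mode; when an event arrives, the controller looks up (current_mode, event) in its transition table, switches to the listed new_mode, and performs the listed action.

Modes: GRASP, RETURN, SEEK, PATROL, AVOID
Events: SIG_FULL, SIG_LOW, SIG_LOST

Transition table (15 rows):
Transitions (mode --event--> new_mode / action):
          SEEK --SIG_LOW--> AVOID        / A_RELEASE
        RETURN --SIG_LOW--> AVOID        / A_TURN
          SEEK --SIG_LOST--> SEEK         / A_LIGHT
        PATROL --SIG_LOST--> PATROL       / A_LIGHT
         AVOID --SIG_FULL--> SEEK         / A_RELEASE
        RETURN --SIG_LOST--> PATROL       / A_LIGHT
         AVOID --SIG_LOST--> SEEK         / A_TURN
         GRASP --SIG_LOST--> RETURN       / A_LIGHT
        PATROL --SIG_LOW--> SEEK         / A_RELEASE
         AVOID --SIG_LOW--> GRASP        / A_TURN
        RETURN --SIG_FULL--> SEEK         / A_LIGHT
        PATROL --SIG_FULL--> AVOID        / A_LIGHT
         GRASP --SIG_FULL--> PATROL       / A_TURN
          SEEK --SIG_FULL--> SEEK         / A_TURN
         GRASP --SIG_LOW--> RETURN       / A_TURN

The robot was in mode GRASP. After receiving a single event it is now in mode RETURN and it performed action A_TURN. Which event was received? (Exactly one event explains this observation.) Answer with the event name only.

try SIG_FULL: (GRASP, SIG_FULL) → (PATROL, A_TURN)
try SIG_LOW: (GRASP, SIG_LOW) → (RETURN, A_TURN)  ← matches
try SIG_LOST: (GRASP, SIG_LOST) → (RETURN, A_LIGHT)

SIG_LOW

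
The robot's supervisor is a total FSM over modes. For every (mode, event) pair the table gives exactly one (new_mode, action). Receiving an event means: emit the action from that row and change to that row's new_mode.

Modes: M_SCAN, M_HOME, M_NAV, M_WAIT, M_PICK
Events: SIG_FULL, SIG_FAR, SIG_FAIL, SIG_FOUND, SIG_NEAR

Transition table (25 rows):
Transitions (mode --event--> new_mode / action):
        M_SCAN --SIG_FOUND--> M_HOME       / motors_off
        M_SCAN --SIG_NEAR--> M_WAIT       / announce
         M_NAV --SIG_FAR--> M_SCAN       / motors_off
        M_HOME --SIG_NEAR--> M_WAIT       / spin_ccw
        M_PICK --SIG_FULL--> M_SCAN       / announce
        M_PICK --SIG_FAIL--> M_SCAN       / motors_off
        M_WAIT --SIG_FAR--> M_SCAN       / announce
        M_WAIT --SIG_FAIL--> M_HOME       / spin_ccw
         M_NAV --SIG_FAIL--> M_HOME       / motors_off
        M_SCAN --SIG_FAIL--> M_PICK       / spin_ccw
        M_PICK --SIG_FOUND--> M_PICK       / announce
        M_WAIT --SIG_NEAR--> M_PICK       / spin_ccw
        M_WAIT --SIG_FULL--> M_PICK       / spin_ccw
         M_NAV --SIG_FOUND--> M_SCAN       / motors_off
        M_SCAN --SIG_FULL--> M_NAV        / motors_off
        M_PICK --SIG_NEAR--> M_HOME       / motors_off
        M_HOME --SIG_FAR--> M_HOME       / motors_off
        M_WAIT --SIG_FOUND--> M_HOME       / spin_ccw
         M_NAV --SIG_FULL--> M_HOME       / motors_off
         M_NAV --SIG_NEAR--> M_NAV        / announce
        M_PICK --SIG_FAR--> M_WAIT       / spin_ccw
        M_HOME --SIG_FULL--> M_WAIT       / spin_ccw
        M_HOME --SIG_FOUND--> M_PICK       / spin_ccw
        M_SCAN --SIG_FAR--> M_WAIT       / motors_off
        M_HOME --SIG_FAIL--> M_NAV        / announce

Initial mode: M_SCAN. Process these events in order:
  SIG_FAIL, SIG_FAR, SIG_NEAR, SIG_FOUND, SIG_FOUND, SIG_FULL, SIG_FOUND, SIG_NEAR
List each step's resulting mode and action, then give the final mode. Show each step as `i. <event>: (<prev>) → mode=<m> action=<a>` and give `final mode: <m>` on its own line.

final mode: M_WAIT

1. SIG_FAIL: (M_SCAN) → mode=M_PICK action=spin_ccw
2. SIG_FAR: (M_PICK) → mode=M_WAIT action=spin_ccw
3. SIG_NEAR: (M_WAIT) → mode=M_PICK action=spin_ccw
4. SIG_FOUND: (M_PICK) → mode=M_PICK action=announce
5. SIG_FOUND: (M_PICK) → mode=M_PICK action=announce
6. SIG_FULL: (M_PICK) → mode=M_SCAN action=announce
7. SIG_FOUND: (M_SCAN) → mode=M_HOME action=motors_off
8. SIG_NEAR: (M_HOME) → mode=M_WAIT action=spin_ccw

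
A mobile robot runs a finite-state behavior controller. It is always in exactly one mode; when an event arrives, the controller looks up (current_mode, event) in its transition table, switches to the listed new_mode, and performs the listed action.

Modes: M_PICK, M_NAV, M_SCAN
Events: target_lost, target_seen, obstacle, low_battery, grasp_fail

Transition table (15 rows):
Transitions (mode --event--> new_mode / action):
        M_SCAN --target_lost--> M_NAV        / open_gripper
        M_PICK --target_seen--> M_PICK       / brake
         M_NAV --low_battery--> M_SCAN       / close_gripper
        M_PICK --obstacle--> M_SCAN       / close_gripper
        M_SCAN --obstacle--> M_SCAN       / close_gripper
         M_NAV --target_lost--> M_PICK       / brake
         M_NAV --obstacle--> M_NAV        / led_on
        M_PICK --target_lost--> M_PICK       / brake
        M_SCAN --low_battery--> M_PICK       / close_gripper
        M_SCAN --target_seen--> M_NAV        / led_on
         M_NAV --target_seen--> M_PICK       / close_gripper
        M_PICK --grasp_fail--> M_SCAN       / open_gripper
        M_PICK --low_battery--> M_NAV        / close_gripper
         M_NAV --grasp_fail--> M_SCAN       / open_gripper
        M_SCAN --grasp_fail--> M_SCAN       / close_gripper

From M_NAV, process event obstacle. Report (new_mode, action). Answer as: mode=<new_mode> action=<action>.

current mode = M_NAV; filter table to that mode:
  (M_NAV, low_battery) → (M_SCAN, close_gripper)
  (M_NAV, target_lost) → (M_PICK, brake)
  (M_NAV, obstacle) → (M_NAV, led_on)  ← event matches
  (M_NAV, target_seen) → (M_PICK, close_gripper)
  (M_NAV, grasp_fail) → (M_SCAN, open_gripper)
event = obstacle selects (M_NAV, led_on)

mode=M_NAV action=led_on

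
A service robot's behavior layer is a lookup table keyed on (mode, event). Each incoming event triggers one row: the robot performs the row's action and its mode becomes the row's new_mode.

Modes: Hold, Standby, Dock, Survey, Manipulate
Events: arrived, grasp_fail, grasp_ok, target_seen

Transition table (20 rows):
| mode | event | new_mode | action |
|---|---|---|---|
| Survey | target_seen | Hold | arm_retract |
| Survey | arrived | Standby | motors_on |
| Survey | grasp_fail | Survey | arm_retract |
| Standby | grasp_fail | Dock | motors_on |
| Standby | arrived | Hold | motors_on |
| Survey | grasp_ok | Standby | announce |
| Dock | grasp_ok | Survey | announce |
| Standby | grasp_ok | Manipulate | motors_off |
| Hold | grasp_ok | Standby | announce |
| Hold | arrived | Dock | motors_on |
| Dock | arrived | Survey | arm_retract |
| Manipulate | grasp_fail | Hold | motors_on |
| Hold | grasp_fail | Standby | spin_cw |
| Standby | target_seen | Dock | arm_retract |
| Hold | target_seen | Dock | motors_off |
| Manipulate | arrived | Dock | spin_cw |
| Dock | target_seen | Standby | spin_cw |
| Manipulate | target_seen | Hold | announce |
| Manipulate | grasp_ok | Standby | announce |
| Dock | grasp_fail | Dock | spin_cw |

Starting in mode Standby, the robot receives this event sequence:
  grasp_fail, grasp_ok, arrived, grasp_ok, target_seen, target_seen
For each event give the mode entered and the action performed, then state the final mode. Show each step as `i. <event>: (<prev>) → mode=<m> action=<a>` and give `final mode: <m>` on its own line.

1. grasp_fail: (Standby) → mode=Dock action=motors_on
2. grasp_ok: (Dock) → mode=Survey action=announce
3. arrived: (Survey) → mode=Standby action=motors_on
4. grasp_ok: (Standby) → mode=Manipulate action=motors_off
5. target_seen: (Manipulate) → mode=Hold action=announce
6. target_seen: (Hold) → mode=Dock action=motors_off

final mode: Dock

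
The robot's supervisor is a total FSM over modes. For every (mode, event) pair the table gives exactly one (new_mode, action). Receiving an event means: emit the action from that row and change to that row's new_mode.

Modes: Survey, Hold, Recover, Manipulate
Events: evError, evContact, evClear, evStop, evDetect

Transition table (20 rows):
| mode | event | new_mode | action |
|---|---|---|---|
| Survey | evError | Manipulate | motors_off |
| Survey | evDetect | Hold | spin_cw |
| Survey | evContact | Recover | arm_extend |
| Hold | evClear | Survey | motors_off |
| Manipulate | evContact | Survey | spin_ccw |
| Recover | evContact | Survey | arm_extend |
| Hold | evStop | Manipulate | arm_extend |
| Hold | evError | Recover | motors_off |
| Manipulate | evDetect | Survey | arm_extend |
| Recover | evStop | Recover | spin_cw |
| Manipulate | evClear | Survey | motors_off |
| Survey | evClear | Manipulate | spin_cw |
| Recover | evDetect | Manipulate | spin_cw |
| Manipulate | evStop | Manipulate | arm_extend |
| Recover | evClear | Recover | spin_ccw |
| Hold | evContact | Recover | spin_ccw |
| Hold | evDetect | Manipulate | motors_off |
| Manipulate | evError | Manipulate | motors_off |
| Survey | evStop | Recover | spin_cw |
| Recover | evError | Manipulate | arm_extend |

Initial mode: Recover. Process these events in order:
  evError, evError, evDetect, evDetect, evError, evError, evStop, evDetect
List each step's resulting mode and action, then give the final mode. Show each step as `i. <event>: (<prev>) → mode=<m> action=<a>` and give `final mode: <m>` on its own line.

1. evError: (Recover) → mode=Manipulate action=arm_extend
2. evError: (Manipulate) → mode=Manipulate action=motors_off
3. evDetect: (Manipulate) → mode=Survey action=arm_extend
4. evDetect: (Survey) → mode=Hold action=spin_cw
5. evError: (Hold) → mode=Recover action=motors_off
6. evError: (Recover) → mode=Manipulate action=arm_extend
7. evStop: (Manipulate) → mode=Manipulate action=arm_extend
8. evDetect: (Manipulate) → mode=Survey action=arm_extend

final mode: Survey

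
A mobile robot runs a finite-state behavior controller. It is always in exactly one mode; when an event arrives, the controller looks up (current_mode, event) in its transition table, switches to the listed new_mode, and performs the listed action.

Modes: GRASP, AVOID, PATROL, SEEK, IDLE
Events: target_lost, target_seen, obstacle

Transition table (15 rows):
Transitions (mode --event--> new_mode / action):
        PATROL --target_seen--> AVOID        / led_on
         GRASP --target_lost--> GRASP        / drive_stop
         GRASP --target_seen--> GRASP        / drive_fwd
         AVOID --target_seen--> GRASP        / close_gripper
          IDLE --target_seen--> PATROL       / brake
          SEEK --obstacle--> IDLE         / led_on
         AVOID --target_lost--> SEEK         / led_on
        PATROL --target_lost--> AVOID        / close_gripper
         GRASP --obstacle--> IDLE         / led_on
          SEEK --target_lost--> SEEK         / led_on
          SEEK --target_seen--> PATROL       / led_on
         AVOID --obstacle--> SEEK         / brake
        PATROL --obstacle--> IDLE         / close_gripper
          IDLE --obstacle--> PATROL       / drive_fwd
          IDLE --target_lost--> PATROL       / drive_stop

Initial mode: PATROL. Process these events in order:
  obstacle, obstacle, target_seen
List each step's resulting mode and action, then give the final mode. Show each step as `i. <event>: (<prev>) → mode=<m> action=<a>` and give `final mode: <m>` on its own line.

final mode: AVOID

1. obstacle: (PATROL) → mode=IDLE action=close_gripper
2. obstacle: (IDLE) → mode=PATROL action=drive_fwd
3. target_seen: (PATROL) → mode=AVOID action=led_on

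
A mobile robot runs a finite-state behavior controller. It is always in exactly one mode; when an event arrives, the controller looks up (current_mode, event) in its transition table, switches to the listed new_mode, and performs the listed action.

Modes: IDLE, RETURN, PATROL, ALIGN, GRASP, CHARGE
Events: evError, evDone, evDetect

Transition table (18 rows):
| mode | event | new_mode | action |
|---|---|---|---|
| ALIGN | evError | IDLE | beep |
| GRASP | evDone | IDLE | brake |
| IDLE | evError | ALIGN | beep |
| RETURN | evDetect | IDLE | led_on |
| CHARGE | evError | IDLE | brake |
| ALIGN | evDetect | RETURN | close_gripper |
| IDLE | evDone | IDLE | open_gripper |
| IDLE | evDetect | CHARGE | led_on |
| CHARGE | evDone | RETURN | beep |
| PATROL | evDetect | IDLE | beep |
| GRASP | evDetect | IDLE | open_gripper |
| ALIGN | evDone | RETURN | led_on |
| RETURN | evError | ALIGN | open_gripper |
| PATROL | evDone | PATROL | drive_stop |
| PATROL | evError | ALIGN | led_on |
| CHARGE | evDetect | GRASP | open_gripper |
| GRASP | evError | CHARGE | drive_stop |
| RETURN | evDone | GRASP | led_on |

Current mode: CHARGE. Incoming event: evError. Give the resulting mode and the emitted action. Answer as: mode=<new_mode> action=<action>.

mode=IDLE action=brake

current mode = CHARGE; filter table to that mode:
  (CHARGE, evError) → (IDLE, brake)  ← event matches
  (CHARGE, evDone) → (RETURN, beep)
  (CHARGE, evDetect) → (GRASP, open_gripper)
event = evError selects (IDLE, brake)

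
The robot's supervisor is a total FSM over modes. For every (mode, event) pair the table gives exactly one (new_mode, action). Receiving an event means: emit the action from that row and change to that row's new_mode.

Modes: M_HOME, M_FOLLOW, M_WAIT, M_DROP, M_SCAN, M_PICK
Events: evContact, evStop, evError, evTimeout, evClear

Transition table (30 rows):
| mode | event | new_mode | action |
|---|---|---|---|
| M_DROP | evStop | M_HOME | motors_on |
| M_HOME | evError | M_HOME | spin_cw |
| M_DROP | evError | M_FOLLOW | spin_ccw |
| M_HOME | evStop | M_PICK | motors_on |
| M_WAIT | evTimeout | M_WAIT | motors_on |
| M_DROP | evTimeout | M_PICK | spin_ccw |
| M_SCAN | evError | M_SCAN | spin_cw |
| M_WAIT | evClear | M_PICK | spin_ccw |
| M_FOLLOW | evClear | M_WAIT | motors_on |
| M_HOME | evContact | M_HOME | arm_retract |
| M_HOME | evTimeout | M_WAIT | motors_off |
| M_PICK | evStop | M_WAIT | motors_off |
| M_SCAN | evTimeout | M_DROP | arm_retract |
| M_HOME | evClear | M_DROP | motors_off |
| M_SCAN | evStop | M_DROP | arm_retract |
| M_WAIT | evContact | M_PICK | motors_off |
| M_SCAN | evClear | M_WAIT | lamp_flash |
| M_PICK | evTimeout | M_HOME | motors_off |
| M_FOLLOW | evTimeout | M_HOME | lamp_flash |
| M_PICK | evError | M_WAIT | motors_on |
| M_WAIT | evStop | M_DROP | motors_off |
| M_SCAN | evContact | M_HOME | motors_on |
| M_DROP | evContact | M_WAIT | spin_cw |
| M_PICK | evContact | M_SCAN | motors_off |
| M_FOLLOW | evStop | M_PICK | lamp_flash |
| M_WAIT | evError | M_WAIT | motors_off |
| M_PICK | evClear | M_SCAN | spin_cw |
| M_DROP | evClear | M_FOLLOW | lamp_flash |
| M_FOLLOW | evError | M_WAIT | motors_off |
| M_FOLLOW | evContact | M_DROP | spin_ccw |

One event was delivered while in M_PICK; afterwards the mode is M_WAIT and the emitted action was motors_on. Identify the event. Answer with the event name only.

evError

try evContact: (M_PICK, evContact) → (M_SCAN, motors_off)
try evStop: (M_PICK, evStop) → (M_WAIT, motors_off)
try evError: (M_PICK, evError) → (M_WAIT, motors_on)  ← matches
try evTimeout: (M_PICK, evTimeout) → (M_HOME, motors_off)
try evClear: (M_PICK, evClear) → (M_SCAN, spin_cw)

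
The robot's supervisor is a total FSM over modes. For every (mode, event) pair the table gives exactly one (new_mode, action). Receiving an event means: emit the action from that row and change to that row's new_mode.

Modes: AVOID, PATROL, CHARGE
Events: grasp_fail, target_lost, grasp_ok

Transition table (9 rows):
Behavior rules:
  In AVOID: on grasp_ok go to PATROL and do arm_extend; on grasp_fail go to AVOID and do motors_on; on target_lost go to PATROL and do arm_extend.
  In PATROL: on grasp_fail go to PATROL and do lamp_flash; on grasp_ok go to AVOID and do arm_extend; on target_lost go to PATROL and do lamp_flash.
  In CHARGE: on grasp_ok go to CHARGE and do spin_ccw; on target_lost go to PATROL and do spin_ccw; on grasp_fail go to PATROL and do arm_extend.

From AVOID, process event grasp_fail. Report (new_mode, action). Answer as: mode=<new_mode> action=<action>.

current mode = AVOID; filter table to that mode:
  (AVOID, grasp_ok) → (PATROL, arm_extend)
  (AVOID, grasp_fail) → (AVOID, motors_on)  ← event matches
  (AVOID, target_lost) → (PATROL, arm_extend)
event = grasp_fail selects (AVOID, motors_on)

mode=AVOID action=motors_on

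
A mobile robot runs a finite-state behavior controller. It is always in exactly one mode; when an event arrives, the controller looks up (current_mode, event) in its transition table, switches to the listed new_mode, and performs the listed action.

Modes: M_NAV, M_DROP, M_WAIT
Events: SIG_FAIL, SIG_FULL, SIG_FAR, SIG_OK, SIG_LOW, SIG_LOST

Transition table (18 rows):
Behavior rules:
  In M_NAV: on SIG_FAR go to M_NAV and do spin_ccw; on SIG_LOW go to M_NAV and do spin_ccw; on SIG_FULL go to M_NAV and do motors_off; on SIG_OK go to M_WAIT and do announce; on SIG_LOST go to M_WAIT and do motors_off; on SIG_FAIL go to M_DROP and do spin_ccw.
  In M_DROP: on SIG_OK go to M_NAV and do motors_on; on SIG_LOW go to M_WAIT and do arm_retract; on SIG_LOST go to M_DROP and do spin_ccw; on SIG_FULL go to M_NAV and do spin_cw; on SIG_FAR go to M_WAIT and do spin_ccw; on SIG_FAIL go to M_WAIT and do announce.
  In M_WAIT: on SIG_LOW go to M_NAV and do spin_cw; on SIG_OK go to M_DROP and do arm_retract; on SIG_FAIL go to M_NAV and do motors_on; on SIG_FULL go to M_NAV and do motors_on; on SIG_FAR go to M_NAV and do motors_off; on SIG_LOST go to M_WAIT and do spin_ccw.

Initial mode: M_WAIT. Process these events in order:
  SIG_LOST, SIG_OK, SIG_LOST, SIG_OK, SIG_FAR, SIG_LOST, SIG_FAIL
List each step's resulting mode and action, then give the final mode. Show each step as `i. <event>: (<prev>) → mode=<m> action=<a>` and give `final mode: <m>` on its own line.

1. SIG_LOST: (M_WAIT) → mode=M_WAIT action=spin_ccw
2. SIG_OK: (M_WAIT) → mode=M_DROP action=arm_retract
3. SIG_LOST: (M_DROP) → mode=M_DROP action=spin_ccw
4. SIG_OK: (M_DROP) → mode=M_NAV action=motors_on
5. SIG_FAR: (M_NAV) → mode=M_NAV action=spin_ccw
6. SIG_LOST: (M_NAV) → mode=M_WAIT action=motors_off
7. SIG_FAIL: (M_WAIT) → mode=M_NAV action=motors_on

final mode: M_NAV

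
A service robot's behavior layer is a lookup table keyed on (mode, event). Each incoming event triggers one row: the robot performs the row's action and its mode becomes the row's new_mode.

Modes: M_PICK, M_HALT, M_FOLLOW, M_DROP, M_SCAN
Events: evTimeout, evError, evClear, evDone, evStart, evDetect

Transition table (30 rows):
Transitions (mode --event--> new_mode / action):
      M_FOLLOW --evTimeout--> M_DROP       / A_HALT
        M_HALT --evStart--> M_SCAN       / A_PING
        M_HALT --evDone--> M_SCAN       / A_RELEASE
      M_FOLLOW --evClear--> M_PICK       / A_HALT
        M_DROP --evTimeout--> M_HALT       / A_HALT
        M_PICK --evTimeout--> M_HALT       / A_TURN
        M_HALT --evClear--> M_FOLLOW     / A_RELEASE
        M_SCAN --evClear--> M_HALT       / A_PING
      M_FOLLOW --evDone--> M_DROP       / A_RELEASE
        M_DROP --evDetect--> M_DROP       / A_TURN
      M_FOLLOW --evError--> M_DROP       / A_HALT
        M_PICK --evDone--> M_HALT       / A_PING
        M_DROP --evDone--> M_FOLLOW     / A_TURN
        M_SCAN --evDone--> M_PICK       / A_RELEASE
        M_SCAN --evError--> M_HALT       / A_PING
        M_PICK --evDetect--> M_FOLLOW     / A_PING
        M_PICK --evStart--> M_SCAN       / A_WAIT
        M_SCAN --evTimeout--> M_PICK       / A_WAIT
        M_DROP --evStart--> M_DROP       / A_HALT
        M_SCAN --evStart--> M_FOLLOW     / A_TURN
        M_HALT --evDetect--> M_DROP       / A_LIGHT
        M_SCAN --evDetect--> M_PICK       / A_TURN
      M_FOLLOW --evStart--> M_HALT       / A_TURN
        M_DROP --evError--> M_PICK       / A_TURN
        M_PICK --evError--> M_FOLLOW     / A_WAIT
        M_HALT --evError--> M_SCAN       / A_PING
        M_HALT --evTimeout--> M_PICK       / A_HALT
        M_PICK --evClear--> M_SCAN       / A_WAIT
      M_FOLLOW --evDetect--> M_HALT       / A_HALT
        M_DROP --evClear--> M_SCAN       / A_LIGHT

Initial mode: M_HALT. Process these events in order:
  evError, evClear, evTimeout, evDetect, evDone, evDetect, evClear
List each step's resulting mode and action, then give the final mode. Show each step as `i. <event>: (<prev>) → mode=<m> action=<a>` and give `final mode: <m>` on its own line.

1. evError: (M_HALT) → mode=M_SCAN action=A_PING
2. evClear: (M_SCAN) → mode=M_HALT action=A_PING
3. evTimeout: (M_HALT) → mode=M_PICK action=A_HALT
4. evDetect: (M_PICK) → mode=M_FOLLOW action=A_PING
5. evDone: (M_FOLLOW) → mode=M_DROP action=A_RELEASE
6. evDetect: (M_DROP) → mode=M_DROP action=A_TURN
7. evClear: (M_DROP) → mode=M_SCAN action=A_LIGHT

final mode: M_SCAN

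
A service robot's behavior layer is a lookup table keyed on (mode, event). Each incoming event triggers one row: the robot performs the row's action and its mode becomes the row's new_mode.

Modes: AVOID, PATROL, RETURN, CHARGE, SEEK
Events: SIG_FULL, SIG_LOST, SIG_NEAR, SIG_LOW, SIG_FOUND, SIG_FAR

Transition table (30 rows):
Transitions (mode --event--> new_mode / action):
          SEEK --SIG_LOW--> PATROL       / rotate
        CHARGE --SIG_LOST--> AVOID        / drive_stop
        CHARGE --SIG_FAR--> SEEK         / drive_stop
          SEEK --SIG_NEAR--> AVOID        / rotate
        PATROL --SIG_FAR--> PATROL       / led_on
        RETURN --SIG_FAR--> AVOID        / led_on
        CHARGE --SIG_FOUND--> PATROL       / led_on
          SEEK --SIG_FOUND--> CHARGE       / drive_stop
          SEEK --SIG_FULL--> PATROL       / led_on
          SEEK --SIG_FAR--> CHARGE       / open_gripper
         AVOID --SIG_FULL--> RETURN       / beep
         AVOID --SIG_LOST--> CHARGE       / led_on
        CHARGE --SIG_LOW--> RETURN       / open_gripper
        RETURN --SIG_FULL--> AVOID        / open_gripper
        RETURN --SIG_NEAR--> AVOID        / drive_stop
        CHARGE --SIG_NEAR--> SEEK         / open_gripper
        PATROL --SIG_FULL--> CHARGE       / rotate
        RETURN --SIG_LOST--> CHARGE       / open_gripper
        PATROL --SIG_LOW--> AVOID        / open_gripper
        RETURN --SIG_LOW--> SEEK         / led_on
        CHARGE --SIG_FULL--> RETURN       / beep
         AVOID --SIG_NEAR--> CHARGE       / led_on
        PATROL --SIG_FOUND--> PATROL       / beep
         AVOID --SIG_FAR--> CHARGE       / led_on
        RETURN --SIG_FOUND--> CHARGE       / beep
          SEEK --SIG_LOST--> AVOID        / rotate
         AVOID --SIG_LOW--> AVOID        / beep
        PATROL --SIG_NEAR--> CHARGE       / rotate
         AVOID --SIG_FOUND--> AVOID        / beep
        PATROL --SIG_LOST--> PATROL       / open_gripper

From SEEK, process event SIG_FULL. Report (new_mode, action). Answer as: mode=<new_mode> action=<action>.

mode=PATROL action=led_on

current mode = SEEK; filter table to that mode:
  (SEEK, SIG_LOW) → (PATROL, rotate)
  (SEEK, SIG_NEAR) → (AVOID, rotate)
  (SEEK, SIG_FOUND) → (CHARGE, drive_stop)
  (SEEK, SIG_FULL) → (PATROL, led_on)  ← event matches
  (SEEK, SIG_FAR) → (CHARGE, open_gripper)
  (SEEK, SIG_LOST) → (AVOID, rotate)
event = SIG_FULL selects (PATROL, led_on)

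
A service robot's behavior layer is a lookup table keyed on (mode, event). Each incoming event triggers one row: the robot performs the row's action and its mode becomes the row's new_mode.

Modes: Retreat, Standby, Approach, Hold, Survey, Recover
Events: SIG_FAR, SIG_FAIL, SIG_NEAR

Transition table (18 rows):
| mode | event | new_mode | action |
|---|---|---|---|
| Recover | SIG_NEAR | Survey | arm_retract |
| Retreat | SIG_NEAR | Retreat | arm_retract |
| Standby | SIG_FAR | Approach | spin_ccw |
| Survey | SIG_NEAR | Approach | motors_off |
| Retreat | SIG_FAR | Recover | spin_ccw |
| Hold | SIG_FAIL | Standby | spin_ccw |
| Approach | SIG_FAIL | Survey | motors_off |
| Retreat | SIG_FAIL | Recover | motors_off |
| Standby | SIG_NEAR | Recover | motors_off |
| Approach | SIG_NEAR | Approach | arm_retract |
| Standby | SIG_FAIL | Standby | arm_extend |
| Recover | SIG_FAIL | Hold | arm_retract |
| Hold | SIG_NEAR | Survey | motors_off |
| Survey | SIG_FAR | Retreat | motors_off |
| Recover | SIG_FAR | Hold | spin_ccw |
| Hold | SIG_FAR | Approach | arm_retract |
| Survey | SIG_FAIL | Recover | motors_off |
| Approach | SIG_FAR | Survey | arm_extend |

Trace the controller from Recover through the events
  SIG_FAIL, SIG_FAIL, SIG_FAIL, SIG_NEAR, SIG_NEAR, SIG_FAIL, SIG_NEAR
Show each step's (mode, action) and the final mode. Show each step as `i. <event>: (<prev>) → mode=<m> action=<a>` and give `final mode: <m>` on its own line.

final mode: Survey

1. SIG_FAIL: (Recover) → mode=Hold action=arm_retract
2. SIG_FAIL: (Hold) → mode=Standby action=spin_ccw
3. SIG_FAIL: (Standby) → mode=Standby action=arm_extend
4. SIG_NEAR: (Standby) → mode=Recover action=motors_off
5. SIG_NEAR: (Recover) → mode=Survey action=arm_retract
6. SIG_FAIL: (Survey) → mode=Recover action=motors_off
7. SIG_NEAR: (Recover) → mode=Survey action=arm_retract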